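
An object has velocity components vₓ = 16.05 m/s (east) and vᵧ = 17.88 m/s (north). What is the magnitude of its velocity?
|v| = √(vₓ² + vᵧ²) = √(16.05² + 17.88²) = √(577.297) = 24.03 m/s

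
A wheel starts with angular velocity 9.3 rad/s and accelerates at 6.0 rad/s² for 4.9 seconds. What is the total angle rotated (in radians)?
θ = ω₀t + ½αt² = 9.3×4.9 + ½×6.0×4.9² = 117.6 rad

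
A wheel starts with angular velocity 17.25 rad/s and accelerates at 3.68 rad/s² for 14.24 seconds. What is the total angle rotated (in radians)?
θ = ω₀t + ½αt² = 17.25×14.24 + ½×3.68×14.24² = 618.75 rad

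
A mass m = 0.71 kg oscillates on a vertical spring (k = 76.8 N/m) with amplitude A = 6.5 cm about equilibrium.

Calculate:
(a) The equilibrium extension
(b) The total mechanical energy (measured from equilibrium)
x_eq = mg/k = 0.71×9.81/76.8 = 0.09069 m = 9.069 cm
E = ½kA² = ½×76.8×(0.065)² = 0.1622 J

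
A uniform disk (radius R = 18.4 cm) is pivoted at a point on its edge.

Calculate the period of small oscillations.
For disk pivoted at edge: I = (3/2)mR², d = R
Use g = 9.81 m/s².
I/m = (3/2)R² = 0.05078 m²; d = R = 0.184 m
T = 2π√((3/2)R²/(gR)) = 2π√(3R/(2g)) = 1.054 s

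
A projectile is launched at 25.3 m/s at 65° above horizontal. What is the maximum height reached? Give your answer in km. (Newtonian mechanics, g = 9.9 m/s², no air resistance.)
H = v₀²sin²(θ)/(2g) (with unit conversion) = 0.02655 km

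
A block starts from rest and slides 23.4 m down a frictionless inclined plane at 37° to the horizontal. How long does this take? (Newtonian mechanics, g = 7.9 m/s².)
a = g sin(θ) = 7.9 × sin(37°) = 4.75 m/s²
t = √(2d/a) = √(2 × 23.4 / 4.75) = 3.14 s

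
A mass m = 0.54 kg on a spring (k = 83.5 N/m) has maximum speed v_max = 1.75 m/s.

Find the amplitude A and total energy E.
½mv²_max = ½kA² → A = v_max√(m/k) = 1.75×√(0.54/83.5) = 0.1407 m = 14.07 cm
E = ½mv²_max = ½×0.54×1.75² = 0.8269 J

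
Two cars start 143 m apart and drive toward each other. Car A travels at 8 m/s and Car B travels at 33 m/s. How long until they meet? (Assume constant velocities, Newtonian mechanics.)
Combined speed: v_combined = 8 + 33 = 41 m/s
Time to meet: t = d/41 = 143/41 = 3.49 s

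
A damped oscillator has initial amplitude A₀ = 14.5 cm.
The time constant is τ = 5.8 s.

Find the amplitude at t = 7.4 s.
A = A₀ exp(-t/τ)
A = A₀ exp(−t/τ) = 14.5×exp(−7.4/5.8) = 4.048 cm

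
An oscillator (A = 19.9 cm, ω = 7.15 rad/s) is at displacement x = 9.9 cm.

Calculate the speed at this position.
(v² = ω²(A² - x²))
v = ω√(A² − x²) = 7.15×√(0.199² − 0.099²) = 1.234 m/s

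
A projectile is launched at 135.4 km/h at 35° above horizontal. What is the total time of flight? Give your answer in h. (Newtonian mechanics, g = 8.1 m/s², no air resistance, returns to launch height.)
T = 2v₀sin(θ)/g (with unit conversion) = 0.00148 h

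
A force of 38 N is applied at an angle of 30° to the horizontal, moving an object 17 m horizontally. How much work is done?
W = Fd cosθ = 38×17×cos(30°) = 559.45 J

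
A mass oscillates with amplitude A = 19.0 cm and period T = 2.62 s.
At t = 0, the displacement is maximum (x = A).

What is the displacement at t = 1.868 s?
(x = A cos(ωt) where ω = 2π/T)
ω = 2π/T = 2π/2.62 = 2.398 rad/s
x = A cos(ωt) = 19.0×cos(2.398×1.868) = -4.38 cm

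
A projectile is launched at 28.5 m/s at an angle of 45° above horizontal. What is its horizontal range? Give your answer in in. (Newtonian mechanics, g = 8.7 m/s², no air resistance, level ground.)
R = v₀² sin(2θ) / g (with unit conversion) = 3676.0 in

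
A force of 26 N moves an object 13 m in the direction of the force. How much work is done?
W = Fd = 26×13 = 338.0 J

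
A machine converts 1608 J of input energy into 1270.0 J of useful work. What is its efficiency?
η = W_out/W_in = 1270.0/1608 = 0.7898 = 78.98%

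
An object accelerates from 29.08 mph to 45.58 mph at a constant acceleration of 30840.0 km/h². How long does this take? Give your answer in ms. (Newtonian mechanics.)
t = (v - v₀)/a (with unit conversion) = 3100.0 ms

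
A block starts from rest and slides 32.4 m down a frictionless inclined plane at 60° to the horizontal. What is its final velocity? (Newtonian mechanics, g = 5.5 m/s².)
a = g sin(θ) = 5.5 × sin(60°) = 4.76 m/s²
v = √(2ad) = √(2 × 4.76 × 32.4) = 17.57 m/s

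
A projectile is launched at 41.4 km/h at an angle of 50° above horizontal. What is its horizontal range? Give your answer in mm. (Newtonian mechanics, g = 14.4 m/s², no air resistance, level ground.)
R = v₀² sin(2θ) / g (with unit conversion) = 9045.0 mm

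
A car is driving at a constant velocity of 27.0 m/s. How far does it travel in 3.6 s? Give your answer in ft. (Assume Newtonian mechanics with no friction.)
d = vt (with unit conversion) = 318.9 ft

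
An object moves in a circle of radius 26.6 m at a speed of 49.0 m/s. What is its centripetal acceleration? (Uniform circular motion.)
a_c = v²/r = 49.0²/26.6 = 2401/26.6 = 90.26 m/s²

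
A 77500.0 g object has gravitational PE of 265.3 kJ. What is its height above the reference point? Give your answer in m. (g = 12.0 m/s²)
PE = mgh → h = PE/(mg) = 2.653e+05 J / (77.5 kg × 12.0 m/s²) = 285.3 m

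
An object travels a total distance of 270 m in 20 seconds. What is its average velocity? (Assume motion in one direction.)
v_avg = Δd / Δt = 270 / 20 = 13.5 m/s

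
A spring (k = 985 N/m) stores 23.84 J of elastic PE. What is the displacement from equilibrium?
PE = ½kx² → x = √(2PE/k) = √(2×23.84/985) = 0.22 m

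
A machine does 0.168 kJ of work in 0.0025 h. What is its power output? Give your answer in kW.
P = W/t = 168 J / 9 s = 18.67 W = 0.01867 kW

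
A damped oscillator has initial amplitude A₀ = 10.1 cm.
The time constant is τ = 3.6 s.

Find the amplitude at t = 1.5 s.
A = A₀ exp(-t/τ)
A = A₀ exp(−t/τ) = 10.1×exp(−1.5/3.6) = 6.658 cm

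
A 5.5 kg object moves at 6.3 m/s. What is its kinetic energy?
KE = ½mv² = ½×5.5×6.3² = 109.1475 J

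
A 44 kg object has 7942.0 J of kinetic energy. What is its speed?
KE = ½mv² → v = √(2KE/m) = √(2×7942.0/44) = 19.0 m/s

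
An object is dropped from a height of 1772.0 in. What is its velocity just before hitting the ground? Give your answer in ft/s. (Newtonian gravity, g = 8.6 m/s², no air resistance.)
v = √(2gh) (with unit conversion) = 91.28 ft/s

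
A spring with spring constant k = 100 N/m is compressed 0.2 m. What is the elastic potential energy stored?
PE = ½kx² = ½×100×0.2² = 2.0 J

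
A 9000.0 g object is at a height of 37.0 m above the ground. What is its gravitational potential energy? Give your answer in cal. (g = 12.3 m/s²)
PE = mgh = 9 kg × 12.3 m/s² × 37 m = 4096 J = 978.9 cal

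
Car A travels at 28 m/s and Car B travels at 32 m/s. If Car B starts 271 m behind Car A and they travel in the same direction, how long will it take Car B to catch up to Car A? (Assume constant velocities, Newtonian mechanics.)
Relative speed: v_rel = 32 - 28 = 4 m/s
Time to catch: t = d₀/v_rel = 271/4 = 67.75 s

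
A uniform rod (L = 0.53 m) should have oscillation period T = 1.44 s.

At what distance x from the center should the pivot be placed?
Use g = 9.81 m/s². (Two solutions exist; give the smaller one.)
T = 2π√((L²/12 + x²)/(gx)). Let c = T²g/(4π²) = 0.5153.
x² − cx + L²/12 = 0 → x = (c − √(c² − L²/3))/2 = 0.05035 m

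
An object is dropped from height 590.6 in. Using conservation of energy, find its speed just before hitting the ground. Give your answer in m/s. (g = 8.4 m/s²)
mgh = ½mv² → v = √(2gh) = √(2×8.4×15) = 15.88 m/s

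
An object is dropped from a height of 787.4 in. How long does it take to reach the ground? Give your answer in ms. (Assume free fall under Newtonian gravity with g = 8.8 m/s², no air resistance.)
t = √(2h/g) (with unit conversion) = 2132.0 ms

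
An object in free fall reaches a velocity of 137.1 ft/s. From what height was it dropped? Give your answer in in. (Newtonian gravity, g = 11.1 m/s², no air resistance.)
h = v²/(2g) (with unit conversion) = 3097.0 in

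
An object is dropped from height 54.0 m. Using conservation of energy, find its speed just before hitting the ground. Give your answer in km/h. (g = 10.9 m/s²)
mgh = ½mv² → v = √(2gh) = √(2×10.9×54) = 34.31 m/s = 123.5 km/h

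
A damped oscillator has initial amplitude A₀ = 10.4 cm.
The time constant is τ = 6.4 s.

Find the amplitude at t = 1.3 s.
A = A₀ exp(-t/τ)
A = A₀ exp(−t/τ) = 10.4×exp(−1.3/6.4) = 8.488 cm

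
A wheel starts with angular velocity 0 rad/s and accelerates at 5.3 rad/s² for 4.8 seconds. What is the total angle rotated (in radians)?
θ = ω₀t + ½αt² = 0×4.8 + ½×5.3×4.8² = 61.06 rad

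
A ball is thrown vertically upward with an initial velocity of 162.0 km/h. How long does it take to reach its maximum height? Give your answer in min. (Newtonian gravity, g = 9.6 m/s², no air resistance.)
t_up = v₀/g (with unit conversion) = 0.07812 min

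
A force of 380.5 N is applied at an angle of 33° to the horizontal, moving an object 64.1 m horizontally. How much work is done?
W = Fd cosθ = 380.5×64.1×cos(33°) = 20455.0 J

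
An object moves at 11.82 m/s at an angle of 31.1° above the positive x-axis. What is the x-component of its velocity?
vₓ = v cos(θ) = 11.82 × cos(31.1°) = 10.12 m/s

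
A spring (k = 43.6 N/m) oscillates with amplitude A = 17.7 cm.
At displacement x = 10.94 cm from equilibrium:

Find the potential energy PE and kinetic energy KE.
E_total = ½kA² = ½×43.6×(0.177)² = 0.683 J
PE = ½kx² = ½×43.6×(0.1094)² = 0.2609 J
KE = E_total − PE = 0.4221 J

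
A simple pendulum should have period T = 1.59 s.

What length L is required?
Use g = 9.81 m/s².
T = 2π√(L/g) → L = g(T/2π)² = 9.81×(1.59/2π)² = 0.6282 m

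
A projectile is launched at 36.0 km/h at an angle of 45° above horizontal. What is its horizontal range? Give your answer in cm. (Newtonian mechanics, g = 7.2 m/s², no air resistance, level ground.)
R = v₀² sin(2θ) / g (with unit conversion) = 1389.0 cm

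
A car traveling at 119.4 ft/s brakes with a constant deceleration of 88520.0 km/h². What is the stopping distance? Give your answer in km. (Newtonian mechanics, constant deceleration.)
d = v₀² / (2a) (with unit conversion) = 0.09696 km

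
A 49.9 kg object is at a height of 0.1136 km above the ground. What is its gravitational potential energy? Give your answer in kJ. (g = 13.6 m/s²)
PE = mgh = 49.9 kg × 13.6 m/s² × 113.6 m = 7.709e+04 J = 77.09 kJ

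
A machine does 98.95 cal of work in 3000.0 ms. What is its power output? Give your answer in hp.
P = W/t = 414 J / 3 s = 138 W = 0.1851 hp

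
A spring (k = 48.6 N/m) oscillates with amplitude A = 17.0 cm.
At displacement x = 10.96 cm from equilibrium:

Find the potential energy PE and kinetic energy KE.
E_total = ½kA² = ½×48.6×(0.17)² = 0.7023 J
PE = ½kx² = ½×48.6×(0.1096)² = 0.2919 J
KE = E_total − PE = 0.4104 J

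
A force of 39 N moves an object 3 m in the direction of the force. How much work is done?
W = Fd = 39×3 = 117.0 J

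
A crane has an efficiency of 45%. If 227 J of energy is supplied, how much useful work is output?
W_out = η × W_in = 0.45 × 227 = 102.15 J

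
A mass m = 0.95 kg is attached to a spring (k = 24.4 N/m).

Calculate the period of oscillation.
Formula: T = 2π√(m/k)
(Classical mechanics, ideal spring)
T = 2π√(m/k) = 2π√(0.95/24.4) = 1.24 s; f = 1/T = 0.8066 Hz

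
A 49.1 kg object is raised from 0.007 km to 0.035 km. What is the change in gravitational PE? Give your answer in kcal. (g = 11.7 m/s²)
ΔPE = mg(h₂ − h₁) = 49.1 kg × 11.7 m/s² × (35 − 7) m = 1.609e+04 J = 3.844 kcal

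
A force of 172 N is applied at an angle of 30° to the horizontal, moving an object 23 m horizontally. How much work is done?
W = Fd cosθ = 172×23×cos(30°) = 3426.0 J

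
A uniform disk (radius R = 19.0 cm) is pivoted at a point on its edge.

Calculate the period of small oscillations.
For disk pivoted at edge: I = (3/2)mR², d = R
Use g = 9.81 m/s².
I/m = (3/2)R² = 0.05415 m²; d = R = 0.19 m
T = 2π√((3/2)R²/(gR)) = 2π√(3R/(2g)) = 1.071 s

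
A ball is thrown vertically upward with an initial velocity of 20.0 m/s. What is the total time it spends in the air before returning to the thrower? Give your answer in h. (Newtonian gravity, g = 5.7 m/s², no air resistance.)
t_total = 2v₀/g (with unit conversion) = 0.001949 h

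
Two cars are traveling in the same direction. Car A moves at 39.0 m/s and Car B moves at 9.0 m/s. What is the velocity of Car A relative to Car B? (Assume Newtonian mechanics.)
v_rel = v_A - v_B = 39.0 - 9.0 = 30.0 m/s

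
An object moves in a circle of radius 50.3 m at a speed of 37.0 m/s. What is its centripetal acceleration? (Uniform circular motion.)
a_c = v²/r = 37.0²/50.3 = 1369/50.3 = 27.22 m/s²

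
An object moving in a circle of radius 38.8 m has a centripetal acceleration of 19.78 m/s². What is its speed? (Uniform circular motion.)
v = √(a_c × r) = √(19.78 × 38.8) = 27.7 m/s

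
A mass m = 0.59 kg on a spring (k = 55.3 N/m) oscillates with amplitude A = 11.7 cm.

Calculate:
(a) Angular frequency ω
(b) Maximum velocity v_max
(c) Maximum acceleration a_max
ω = √(k/m) = √(55.3/0.59) = 9.681 rad/s
v_max = ωA = 9.681×0.117 = 1.133 m/s
a_max = ω²A = 9.681²×0.117 = 10.97 m/s²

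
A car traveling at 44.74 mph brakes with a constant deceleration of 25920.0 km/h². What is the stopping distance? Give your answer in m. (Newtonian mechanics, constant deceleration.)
d = v₀² / (2a) (with unit conversion) = 100.0 m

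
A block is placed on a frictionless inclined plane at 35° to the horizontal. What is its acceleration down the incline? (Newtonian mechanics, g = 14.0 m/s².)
a = g sin(θ) = 14.0 × sin(35°) = 14.0 × 0.5736 = 8.03 m/s²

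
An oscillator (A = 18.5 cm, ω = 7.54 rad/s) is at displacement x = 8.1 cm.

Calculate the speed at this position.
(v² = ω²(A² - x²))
v = ω√(A² − x²) = 7.54×√(0.185² − 0.081²) = 1.254 m/s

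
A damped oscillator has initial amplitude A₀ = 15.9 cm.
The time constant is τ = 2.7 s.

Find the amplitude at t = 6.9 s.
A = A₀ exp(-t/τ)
A = A₀ exp(−t/τ) = 15.9×exp(−6.9/2.7) = 1.235 cm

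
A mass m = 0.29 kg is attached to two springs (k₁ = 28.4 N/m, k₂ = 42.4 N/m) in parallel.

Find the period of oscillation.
k_eq = k₁+k₂ = 70.8 N/m
T = 2π√(m/k_eq) = 2π√(0.29/70.8) = 0.4021 s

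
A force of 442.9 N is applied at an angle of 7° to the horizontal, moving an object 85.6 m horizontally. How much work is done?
W = Fd cosθ = 442.9×85.6×cos(7°) = 37630.0 J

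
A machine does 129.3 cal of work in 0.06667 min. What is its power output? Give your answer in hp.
P = W/t = 541 J / 4 s = 135.2 W = 0.1814 hp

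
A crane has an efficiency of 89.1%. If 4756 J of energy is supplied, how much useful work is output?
W_out = η × W_in = 0.891 × 4756 = 4237.6 J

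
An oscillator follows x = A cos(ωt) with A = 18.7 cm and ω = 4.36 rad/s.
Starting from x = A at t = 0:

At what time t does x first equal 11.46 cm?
cos(ωt) = x/A = 11.46/18.7 = 0.6128
ωt = arccos(0.6128) = 0.9112 rad
t = 0.9112/4.36 = 0.209 s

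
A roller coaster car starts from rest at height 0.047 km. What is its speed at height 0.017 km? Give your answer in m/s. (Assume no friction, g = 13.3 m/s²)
mgh₁ = ½mv₂² + mgh₂ → v₂ = √(2g(h₁−h₂)) = √(2×13.3×(47−17)) = 28.25 m/s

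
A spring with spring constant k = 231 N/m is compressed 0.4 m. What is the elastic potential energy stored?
PE = ½kx² = ½×231×0.4² = 18.48 J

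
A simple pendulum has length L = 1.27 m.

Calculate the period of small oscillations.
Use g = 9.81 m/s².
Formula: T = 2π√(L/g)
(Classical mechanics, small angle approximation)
T = 2π√(L/g) = 2π√(1.27/9.81) = 2.261 s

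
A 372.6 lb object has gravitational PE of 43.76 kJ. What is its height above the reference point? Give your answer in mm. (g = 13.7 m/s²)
PE = mgh → h = PE/(mg) = 4.376e+04 J / (169 kg × 13.7 m/s²) = 18.9 m = 18900.0 mm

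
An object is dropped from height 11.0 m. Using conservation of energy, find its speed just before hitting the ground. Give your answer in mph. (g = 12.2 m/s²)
mgh = ½mv² → v = √(2gh) = √(2×12.2×11) = 16.38 m/s = 36.65 mph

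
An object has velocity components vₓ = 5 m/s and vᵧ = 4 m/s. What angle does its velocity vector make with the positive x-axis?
θ = arctan(vᵧ/vₓ) = arctan(4/5) = 38.66°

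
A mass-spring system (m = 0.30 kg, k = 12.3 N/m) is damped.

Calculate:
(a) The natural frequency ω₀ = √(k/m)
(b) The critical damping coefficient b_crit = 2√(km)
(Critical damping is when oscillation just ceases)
ω₀ = √(k/m) = √(12.3/0.3) = 6.403 rad/s
b_crit = 2√(km) = 2√(12.3×0.3) = 3.842 kg/s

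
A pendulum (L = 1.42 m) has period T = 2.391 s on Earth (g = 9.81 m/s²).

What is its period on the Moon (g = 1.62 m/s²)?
T = 2π√(L/g), so T_moon/T_earth = √(g_earth/g_moon)
T_moon = 2π√(1.42/1.62) = 5.883 s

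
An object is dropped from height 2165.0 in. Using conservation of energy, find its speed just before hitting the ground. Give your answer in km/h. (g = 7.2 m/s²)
mgh = ½mv² → v = √(2gh) = √(2×7.2×54.99) = 28.14 m/s = 101.3 km/h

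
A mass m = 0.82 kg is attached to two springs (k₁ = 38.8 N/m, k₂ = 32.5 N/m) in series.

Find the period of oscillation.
k_eq = k₁k₂/(k₁+k₂) = 17.69 N/m
T = 2π√(m/k_eq) = 2π√(0.82/17.69) = 1.353 s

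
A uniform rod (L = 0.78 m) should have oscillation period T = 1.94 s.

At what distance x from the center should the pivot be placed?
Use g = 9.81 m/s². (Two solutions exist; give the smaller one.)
T = 2π√((L²/12 + x²)/(gx)). Let c = T²g/(4π²) = 0.9352.
x² − cx + L²/12 = 0 → x = (c − √(c² − L²/3))/2 = 0.05778 m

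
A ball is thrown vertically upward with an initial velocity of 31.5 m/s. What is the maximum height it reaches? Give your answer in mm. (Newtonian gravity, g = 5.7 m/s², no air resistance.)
h_max = v₀²/(2g) (with unit conversion) = 87040.0 mm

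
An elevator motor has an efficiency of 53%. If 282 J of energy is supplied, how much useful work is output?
W_out = η × W_in = 0.53 × 282 = 149.46 J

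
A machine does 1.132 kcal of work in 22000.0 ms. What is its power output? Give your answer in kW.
P = W/t = 4736 J / 22 s = 215.3 W = 0.2153 kW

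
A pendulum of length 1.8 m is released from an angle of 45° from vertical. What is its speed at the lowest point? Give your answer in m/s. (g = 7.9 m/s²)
h = L(1 − cosθ) = 1.8×(1 − cos45°) = 0.5272 m
v = √(2gh) = √(2×7.9×0.5272) = 2.886 m/s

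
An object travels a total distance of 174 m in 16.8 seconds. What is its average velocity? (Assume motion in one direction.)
v_avg = Δd / Δt = 174 / 16.8 = 10.36 m/s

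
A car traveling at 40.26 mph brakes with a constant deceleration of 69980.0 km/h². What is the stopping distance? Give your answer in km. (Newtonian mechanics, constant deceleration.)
d = v₀² / (2a) (with unit conversion) = 0.02999 km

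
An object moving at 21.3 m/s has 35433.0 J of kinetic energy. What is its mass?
KE = ½mv² → m = 2KE/v² = 2×35433.0/21.3² = 156.2 kg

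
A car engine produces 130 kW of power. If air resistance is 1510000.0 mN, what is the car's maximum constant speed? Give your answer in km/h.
P = Fv → v = P/F = 130000 W / 1510 N = 86.09 m/s = 309.9 km/h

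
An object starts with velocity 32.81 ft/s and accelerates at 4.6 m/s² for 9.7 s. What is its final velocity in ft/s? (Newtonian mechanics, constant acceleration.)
v = v₀ + at (with unit conversion) = 179.2 ft/s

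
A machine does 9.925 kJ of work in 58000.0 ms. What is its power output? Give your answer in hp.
P = W/t = 9925 J / 58 s = 171.1 W = 0.2295 hp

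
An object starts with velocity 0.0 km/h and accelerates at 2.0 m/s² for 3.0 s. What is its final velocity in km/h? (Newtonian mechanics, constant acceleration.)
v = v₀ + at (with unit conversion) = 21.6 km/h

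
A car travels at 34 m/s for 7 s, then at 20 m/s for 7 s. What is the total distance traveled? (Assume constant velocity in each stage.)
d₁ = v₁t₁ = 34 × 7 = 238 m
d₂ = v₂t₂ = 20 × 7 = 140 m
d_total = 238 + 140 = 378 m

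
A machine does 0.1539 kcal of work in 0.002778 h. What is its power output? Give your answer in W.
P = W/t = 643.9 J / 10 s = 64.39 W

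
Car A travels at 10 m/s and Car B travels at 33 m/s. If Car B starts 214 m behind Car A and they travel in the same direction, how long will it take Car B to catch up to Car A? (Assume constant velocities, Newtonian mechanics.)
Relative speed: v_rel = 33 - 10 = 23 m/s
Time to catch: t = d₀/v_rel = 214/23 = 9.3 s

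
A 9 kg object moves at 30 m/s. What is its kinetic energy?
KE = ½mv² = ½×9×30² = 4050.0 J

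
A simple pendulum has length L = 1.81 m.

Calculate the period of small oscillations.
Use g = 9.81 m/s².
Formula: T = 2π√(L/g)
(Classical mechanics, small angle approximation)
T = 2π√(L/g) = 2π√(1.81/9.81) = 2.699 s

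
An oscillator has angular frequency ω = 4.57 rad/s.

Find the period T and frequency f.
T = 2π/ω = 2π/4.57 = 1.375 s; f = ω/2π = 0.7273 Hz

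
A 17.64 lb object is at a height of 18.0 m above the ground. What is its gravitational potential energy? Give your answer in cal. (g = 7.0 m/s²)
PE = mgh = 8.001 kg × 7.0 m/s² × 18 m = 1008 J = 241.0 cal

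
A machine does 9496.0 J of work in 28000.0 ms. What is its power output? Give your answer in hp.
P = W/t = 9496 J / 28 s = 339.1 W = 0.4548 hp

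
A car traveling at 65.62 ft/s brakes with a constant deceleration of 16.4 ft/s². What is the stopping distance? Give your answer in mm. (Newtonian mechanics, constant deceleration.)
d = v₀² / (2a) (with unit conversion) = 40010.0 mm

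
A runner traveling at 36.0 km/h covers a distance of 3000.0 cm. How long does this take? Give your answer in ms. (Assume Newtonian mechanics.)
t = d/v (with unit conversion) = 3000.0 ms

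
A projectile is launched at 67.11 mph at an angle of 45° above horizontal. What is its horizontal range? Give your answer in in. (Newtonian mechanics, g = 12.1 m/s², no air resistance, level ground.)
R = v₀² sin(2θ) / g (with unit conversion) = 2929.0 in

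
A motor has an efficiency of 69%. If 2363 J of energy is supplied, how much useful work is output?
W_out = η × W_in = 0.69 × 2363 = 1630.5 J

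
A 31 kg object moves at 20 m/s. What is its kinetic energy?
KE = ½mv² = ½×31×20² = 6200.0 J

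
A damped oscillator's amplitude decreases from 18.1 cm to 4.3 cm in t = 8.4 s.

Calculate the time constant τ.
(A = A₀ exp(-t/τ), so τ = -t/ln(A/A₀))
A/A₀ = 4.3/18.1 = 0.2376; ln(A/A₀) = -1.437
τ = −t/ln(A/A₀) = −8.4/-1.437 = 5.844 s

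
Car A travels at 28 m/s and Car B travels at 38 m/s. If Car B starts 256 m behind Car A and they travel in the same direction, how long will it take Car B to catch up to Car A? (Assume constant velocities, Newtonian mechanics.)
Relative speed: v_rel = 38 - 28 = 10 m/s
Time to catch: t = d₀/v_rel = 256/10 = 25.6 s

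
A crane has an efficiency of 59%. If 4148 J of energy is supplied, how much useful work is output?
W_out = η × W_in = 0.59 × 4148 = 2447.3 J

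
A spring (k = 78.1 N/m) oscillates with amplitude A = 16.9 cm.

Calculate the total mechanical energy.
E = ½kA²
E = ½kA² = ½×78.1×(0.169)² = 1.115 J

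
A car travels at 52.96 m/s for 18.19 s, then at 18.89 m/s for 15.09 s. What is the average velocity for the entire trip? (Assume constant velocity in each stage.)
d₁ = v₁t₁ = 52.96 × 18.19 = 963.342 m
d₂ = v₂t₂ = 18.89 × 15.09 = 285.05 m
d_total = 1248.39 m, t_total = 33.28 s
v_avg = d_total/t_total = 1248.39/33.28 = 37.51 m/s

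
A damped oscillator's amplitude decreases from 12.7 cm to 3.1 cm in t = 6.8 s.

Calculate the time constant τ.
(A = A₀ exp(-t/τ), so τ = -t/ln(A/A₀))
A/A₀ = 3.1/12.7 = 0.2441; ln(A/A₀) = -1.41
τ = −t/ln(A/A₀) = −6.8/-1.41 = 4.822 s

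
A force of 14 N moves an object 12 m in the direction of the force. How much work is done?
W = Fd = 14×12 = 168.0 J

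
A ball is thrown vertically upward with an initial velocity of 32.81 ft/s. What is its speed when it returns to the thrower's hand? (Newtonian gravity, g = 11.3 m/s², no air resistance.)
By conservation of energy, the ball returns at the same speed = 32.81 ft/s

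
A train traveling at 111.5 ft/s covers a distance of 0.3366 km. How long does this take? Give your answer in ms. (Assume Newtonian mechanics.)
t = d/v (with unit conversion) = 9904.0 ms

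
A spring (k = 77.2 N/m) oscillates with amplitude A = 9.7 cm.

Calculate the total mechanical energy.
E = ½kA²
E = ½kA² = ½×77.2×(0.097)² = 0.3632 J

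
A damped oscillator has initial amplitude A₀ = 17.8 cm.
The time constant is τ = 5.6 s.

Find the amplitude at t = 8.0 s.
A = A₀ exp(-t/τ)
A = A₀ exp(−t/τ) = 17.8×exp(−8.0/5.6) = 4.266 cm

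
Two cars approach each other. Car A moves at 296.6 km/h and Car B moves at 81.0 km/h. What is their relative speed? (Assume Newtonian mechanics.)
v_rel = v_A + v_B = 296.6 + 81.0 = 377.6 km/h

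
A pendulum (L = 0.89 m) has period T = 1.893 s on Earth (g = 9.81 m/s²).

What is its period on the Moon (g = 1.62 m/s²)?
T = 2π√(L/g), so T_moon/T_earth = √(g_earth/g_moon)
T_moon = 2π√(0.89/1.62) = 4.657 s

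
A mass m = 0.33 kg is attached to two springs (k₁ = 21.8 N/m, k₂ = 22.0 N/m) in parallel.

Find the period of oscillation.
k_eq = k₁+k₂ = 43.8 N/m
T = 2π√(m/k_eq) = 2π√(0.33/43.8) = 0.5454 s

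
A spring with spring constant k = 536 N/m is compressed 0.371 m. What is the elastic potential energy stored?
PE = ½kx² = ½×536×0.371² = 36.89 J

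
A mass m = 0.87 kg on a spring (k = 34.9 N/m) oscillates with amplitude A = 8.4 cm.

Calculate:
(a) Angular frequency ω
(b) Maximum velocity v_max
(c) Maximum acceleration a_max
ω = √(k/m) = √(34.9/0.87) = 6.334 rad/s
v_max = ωA = 6.334×0.084 = 0.532 m/s
a_max = ω²A = 6.334²×0.084 = 3.37 m/s²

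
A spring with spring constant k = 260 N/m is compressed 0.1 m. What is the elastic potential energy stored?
PE = ½kx² = ½×260×0.1² = 1.3 J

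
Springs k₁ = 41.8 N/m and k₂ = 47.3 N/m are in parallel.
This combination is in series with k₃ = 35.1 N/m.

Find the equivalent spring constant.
k₁₂ = k₁ + k₂ = 89.1 N/m (parallel)
1/k_eq = 1/k₁₂ + 1/k₃ → k_eq = 25.18 N/m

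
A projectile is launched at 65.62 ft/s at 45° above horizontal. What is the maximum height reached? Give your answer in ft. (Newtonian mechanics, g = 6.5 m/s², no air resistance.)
H = v₀²sin²(θ)/(2g) (with unit conversion) = 50.48 ft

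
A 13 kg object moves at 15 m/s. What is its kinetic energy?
KE = ½mv² = ½×13×15² = 1462.5 J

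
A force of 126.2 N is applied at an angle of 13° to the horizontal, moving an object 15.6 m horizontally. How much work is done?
W = Fd cosθ = 126.2×15.6×cos(13°) = 1918.3 J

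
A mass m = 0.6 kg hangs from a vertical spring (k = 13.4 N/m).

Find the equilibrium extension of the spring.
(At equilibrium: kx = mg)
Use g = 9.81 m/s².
x_eq = mg/k = 0.6×9.81/13.4 = 0.4393 m = 43.93 cm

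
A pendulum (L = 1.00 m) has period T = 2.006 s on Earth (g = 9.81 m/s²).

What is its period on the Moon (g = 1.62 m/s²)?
T = 2π√(L/g), so T_moon/T_earth = √(g_earth/g_moon)
T_moon = 2π√(1.0/1.62) = 4.937 s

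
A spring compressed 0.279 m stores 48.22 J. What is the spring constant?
PE = ½kx² → k = 2PE/x² = 2×48.22/0.279² = 1239.0 N/m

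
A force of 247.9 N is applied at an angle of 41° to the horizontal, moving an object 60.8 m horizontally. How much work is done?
W = Fd cosθ = 247.9×60.8×cos(41°) = 11375.0 J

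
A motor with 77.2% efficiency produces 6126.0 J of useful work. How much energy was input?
W_in = W_out/η = 6126.0/0.772 = 7935.2 J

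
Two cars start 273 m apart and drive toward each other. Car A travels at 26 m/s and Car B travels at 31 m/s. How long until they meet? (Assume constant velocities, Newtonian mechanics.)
Combined speed: v_combined = 26 + 31 = 57 m/s
Time to meet: t = d/57 = 273/57 = 4.79 s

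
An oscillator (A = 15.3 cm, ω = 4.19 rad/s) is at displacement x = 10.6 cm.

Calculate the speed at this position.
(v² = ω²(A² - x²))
v = ω√(A² − x²) = 4.19×√(0.153² − 0.106²) = 0.4623 m/s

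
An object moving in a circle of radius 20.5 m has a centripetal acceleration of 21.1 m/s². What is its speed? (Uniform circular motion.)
v = √(a_c × r) = √(21.1 × 20.5) = 20.8 m/s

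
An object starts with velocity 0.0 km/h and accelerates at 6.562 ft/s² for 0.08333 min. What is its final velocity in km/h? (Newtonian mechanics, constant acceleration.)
v = v₀ + at (with unit conversion) = 36.0 km/h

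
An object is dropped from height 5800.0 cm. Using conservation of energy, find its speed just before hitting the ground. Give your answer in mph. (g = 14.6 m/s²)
mgh = ½mv² → v = √(2gh) = √(2×14.6×58) = 41.15 m/s = 92.06 mph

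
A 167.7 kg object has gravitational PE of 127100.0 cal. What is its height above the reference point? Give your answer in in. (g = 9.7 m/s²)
PE = mgh → h = PE/(mg) = 5.318e+05 J / (167.7 kg × 9.7 m/s²) = 326.9 m = 12870.0 in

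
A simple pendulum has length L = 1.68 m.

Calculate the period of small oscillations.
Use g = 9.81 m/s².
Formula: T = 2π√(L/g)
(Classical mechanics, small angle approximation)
T = 2π√(L/g) = 2π√(1.68/9.81) = 2.6 s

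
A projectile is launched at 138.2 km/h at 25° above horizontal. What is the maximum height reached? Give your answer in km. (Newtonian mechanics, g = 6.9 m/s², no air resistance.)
H = v₀²sin²(θ)/(2g) (with unit conversion) = 0.01907 km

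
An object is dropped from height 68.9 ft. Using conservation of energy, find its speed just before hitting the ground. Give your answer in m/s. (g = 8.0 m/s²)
mgh = ½mv² → v = √(2gh) = √(2×8.0×21) = 18.33 m/s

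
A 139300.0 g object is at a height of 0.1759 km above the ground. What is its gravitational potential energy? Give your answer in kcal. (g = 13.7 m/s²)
PE = mgh = 139.3 kg × 13.7 m/s² × 175.9 m = 3.357e+05 J = 80.23 kcal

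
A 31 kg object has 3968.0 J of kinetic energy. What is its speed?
KE = ½mv² → v = √(2KE/m) = √(2×3968.0/31) = 16.0 m/s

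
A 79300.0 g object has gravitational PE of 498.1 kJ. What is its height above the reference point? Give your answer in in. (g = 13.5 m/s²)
PE = mgh → h = PE/(mg) = 4.981e+05 J / (79.3 kg × 13.5 m/s²) = 465.3 m = 18320.0 in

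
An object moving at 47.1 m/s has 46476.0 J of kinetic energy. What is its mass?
KE = ½mv² → m = 2KE/v² = 2×46476.0/47.1² = 41.9 kg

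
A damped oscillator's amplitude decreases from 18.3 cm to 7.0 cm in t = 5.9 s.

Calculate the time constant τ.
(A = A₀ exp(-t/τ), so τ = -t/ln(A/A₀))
A/A₀ = 7.0/18.3 = 0.3825; ln(A/A₀) = -0.961
τ = −t/ln(A/A₀) = −5.9/-0.961 = 6.139 s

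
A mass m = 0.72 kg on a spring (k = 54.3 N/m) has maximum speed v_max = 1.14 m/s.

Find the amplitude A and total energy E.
½mv²_max = ½kA² → A = v_max√(m/k) = 1.14×√(0.72/54.3) = 0.1313 m = 13.13 cm
E = ½mv²_max = ½×0.72×1.14² = 0.4679 J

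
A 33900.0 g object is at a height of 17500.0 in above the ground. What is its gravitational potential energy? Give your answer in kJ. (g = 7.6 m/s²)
PE = mgh = 33.9 kg × 7.6 m/s² × 444.5 m = 1.145e+05 J = 114.5 kJ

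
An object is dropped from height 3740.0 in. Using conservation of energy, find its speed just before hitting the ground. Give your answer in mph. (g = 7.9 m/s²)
mgh = ½mv² → v = √(2gh) = √(2×7.9×95) = 38.74 m/s = 86.66 mph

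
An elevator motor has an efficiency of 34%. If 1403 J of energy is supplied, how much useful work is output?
W_out = η × W_in = 0.34 × 1403 = 477.02 J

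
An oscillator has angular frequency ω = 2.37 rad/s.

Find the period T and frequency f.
T = 2π/ω = 2π/2.37 = 2.651 s; f = ω/2π = 0.3772 Hz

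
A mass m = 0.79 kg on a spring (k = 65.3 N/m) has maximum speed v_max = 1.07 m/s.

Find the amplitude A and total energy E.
½mv²_max = ½kA² → A = v_max√(m/k) = 1.07×√(0.79/65.3) = 0.1177 m = 11.77 cm
E = ½mv²_max = ½×0.79×1.07² = 0.4522 J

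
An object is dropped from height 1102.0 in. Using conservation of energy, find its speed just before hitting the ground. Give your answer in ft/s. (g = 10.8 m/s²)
mgh = ½mv² → v = √(2gh) = √(2×10.8×27.99) = 24.59 m/s = 80.67 ft/s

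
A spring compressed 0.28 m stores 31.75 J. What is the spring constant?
PE = ½kx² → k = 2PE/x² = 2×31.75/0.28² = 809.9 N/m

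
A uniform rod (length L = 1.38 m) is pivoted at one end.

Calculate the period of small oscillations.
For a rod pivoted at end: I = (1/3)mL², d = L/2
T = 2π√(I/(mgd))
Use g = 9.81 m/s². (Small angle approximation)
I/m = (1/3)L² = 0.6348 m²; d = L/2 = 0.69 m
T = 2π√(I/(mgd)) = 2π√(0.6348/(9.81×0.69)) = 1.924 s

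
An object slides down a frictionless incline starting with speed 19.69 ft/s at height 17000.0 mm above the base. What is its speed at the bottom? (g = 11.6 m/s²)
½mv₀² + mgh = ½mv² → v = √(v₀² + 2gh) = √(6.002² + 2×11.6×17) = 20.75 m/s = 68.07 ft/s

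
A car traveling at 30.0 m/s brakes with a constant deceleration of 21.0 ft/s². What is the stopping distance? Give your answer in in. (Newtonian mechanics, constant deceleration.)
d = v₀² / (2a) (with unit conversion) = 2768.0 in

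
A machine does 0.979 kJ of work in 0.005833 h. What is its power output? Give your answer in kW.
P = W/t = 979 J / 21 s = 46.62 W = 0.04662 kW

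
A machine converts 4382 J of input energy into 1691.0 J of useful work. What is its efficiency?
η = W_out/W_in = 1691.0/4382 = 0.3859 = 38.59%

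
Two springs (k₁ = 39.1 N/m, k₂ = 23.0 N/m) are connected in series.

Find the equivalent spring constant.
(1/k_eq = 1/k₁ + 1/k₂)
1/k_eq = 1/39.1 + 1/23.0 = 0.069054; k_eq = 14.48 N/m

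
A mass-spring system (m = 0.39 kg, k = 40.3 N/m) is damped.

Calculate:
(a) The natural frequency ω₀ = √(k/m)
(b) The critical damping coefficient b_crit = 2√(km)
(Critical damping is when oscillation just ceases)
ω₀ = √(k/m) = √(40.3/0.39) = 10.17 rad/s
b_crit = 2√(km) = 2√(40.3×0.39) = 7.929 kg/s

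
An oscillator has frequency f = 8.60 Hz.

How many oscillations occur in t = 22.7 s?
n = f×t = 8.6×22.7 = 195.2 oscillations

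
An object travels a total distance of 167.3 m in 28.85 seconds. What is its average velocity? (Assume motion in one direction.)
v_avg = Δd / Δt = 167.3 / 28.85 = 5.8 m/s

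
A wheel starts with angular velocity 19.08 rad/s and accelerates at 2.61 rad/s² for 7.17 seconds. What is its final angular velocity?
ω = ω₀ + αt = 19.08 + 2.61 × 7.17 = 37.79 rad/s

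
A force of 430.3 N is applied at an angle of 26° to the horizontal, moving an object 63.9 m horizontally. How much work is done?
W = Fd cosθ = 430.3×63.9×cos(26°) = 24713.0 J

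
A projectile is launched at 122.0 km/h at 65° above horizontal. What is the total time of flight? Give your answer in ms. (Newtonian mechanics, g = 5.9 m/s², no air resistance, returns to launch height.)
T = 2v₀sin(θ)/g (with unit conversion) = 10410.0 ms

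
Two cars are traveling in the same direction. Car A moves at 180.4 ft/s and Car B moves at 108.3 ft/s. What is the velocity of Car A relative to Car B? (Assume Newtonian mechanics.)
v_rel = v_A - v_B = 180.4 - 108.3 = 72.1 ft/s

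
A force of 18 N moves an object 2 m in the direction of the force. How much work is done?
W = Fd = 18×2 = 36.0 J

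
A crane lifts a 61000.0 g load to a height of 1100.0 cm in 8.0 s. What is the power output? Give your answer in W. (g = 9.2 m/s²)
W = mgh = 61×9.2×11 = 6173 J
P = W/t = 6173/8 = 771.6 W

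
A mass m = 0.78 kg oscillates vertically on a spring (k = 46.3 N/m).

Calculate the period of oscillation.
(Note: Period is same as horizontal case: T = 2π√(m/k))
T = 2π√(m/k) = 2π√(0.78/46.3) = 0.8155 s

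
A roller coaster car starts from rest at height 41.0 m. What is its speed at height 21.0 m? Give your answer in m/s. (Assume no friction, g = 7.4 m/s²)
mgh₁ = ½mv₂² + mgh₂ → v₂ = √(2g(h₁−h₂)) = √(2×7.4×(41−21)) = 17.2 m/s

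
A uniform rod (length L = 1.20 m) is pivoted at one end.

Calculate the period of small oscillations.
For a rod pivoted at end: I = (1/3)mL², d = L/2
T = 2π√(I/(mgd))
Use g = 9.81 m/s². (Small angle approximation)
I/m = (1/3)L² = 0.48 m²; d = L/2 = 0.6 m
T = 2π√(I/(mgd)) = 2π√(0.48/(9.81×0.6)) = 1.794 s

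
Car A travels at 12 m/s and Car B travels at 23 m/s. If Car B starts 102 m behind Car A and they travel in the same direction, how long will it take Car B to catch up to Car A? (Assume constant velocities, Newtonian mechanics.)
Relative speed: v_rel = 23 - 12 = 11 m/s
Time to catch: t = d₀/v_rel = 102/11 = 9.27 s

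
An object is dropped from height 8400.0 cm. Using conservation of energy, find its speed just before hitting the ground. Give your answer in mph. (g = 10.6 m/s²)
mgh = ½mv² → v = √(2gh) = √(2×10.6×84) = 42.2 m/s = 94.4 mph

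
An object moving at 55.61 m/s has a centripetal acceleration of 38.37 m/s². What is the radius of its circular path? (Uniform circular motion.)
r = v²/a_c = 55.61²/38.37 = 80.6 m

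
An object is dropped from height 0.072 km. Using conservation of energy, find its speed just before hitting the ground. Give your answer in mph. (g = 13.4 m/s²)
mgh = ½mv² → v = √(2gh) = √(2×13.4×72) = 43.93 m/s = 98.26 mph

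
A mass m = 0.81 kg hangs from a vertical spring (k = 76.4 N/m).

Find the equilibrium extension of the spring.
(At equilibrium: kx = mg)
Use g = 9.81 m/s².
x_eq = mg/k = 0.81×9.81/76.4 = 0.104 m = 10.4 cm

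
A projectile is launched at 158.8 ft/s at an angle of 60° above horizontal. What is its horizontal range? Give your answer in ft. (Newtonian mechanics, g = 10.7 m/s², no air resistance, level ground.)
R = v₀² sin(2θ) / g (with unit conversion) = 622.1 ft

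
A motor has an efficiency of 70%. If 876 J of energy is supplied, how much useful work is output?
W_out = η × W_in = 0.7 × 876 = 613.2 J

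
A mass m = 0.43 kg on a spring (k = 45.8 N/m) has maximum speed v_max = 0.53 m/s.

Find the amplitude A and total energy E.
½mv²_max = ½kA² → A = v_max√(m/k) = 0.53×√(0.43/45.8) = 0.05135 m = 5.135 cm
E = ½mv²_max = ½×0.43×0.53² = 0.06039 J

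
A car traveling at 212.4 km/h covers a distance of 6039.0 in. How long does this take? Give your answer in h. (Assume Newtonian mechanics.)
t = d/v (with unit conversion) = 0.0007222 h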